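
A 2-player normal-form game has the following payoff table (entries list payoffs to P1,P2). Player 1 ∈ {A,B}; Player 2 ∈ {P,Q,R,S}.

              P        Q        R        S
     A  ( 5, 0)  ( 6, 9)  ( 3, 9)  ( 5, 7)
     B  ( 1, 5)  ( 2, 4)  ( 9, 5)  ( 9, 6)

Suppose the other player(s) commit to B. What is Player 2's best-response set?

BR_2 = {S}

u_2(P vs B) = 5
u_2(Q vs B) = 4
u_2(R vs B) = 5
u_2(S vs B) = 6
max payoff 6 at {S}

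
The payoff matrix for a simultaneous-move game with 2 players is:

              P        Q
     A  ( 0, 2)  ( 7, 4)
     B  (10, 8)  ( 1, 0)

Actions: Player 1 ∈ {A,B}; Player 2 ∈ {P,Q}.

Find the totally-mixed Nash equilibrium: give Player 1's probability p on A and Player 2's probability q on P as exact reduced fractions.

P1 mixes 4/5 on A; P2 mixes 3/8 on P

P1 indiff ⇒ q·0+(1-q)·7 = q·10+(1-q)·1 ⇒ q(-10) = (1-q)(-6) ⇒ q = 3/8
P2 indiff ⇒ p·2+(1-p)·8 = p·4+(1-p)·0 ⇒ p(-2) = (1-p)(-8) ⇒ p = 4/5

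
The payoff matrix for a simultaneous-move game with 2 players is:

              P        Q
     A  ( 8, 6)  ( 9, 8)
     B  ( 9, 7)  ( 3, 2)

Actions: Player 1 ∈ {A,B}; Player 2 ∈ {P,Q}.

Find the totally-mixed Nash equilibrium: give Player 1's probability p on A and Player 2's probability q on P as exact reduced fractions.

P1 indiff ⇒ q·8+(1-q)·9 = q·9+(1-q)·3 ⇒ q(-1) = (1-q)(-6) ⇒ q = 6/7
P2 indiff ⇒ p·6+(1-p)·7 = p·8+(1-p)·2 ⇒ p(-2) = (1-p)(-5) ⇒ p = 5/7

p=5/7, q=6/7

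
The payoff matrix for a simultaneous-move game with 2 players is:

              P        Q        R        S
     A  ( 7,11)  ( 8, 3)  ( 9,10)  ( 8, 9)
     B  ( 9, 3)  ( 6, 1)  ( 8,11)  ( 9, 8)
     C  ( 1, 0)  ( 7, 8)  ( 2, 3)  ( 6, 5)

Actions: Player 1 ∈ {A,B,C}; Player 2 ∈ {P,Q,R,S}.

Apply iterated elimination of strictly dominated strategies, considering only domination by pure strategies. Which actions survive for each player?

P1 drop C (A beats it: P:7>1 Q:8>7 R:9>2 S:8>6)
P2 drop Q (P beats it: A:11>3 B:3>1)
P2 drop S (R beats it: A:10>9 B:11>8)
P1→{A,B} P2→{P,R}

Survivors P1:{A,B} P2:{P,R}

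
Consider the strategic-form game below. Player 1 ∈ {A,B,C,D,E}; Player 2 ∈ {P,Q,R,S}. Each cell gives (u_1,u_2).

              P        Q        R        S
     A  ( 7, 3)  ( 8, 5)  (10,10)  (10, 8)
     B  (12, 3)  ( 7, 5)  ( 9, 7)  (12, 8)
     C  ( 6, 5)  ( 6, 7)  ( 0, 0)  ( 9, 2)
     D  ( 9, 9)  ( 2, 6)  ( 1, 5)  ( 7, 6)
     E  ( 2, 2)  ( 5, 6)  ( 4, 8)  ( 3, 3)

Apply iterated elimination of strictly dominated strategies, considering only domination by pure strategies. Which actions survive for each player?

Remaining: P1:{A,B} P2:{R,S}

P1 drop C (A beats it: P:7>6 Q:8>6 R:10>0 S:10>9)
P1 drop D (B beats it: P:12>9 Q:7>2 R:9>1 S:12>7)
P1 drop E (A beats it: P:7>2 Q:8>5 R:10>4 S:10>3)
P2 drop P (Q beats it: A:5>3 B:5>3)
P2 drop Q (R beats it: A:10>5 B:7>5)
P1→{A,B} P2→{R,S}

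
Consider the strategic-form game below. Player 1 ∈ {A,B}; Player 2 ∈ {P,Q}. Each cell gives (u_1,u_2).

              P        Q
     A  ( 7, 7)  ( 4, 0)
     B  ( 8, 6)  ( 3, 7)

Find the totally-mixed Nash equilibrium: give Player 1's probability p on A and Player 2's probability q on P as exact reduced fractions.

P1 indiff ⇒ q·7+(1-q)·4 = q·8+(1-q)·3 ⇒ q(-1) = (1-q)(-1) ⇒ q = 1/2
P2 indiff ⇒ p·7+(1-p)·6 = p·0+(1-p)·7 ⇒ p(7) = (1-p)(1) ⇒ p = 1/8

P1 mixes 1/8 on A; P2 mixes 1/2 on P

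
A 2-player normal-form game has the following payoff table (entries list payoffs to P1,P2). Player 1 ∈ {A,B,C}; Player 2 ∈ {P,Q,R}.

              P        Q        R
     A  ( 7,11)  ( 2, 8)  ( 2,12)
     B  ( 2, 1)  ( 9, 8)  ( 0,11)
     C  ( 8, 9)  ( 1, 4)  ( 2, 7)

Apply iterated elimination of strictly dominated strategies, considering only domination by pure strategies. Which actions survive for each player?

P2 drop Q (R beats it: A:12>8 B:11>8 C:7>4)
P1 drop B (A beats it: P:7>2 R:2>0)
P1→{A,C} P2→{P,R}

Survivors P1:{A,C} P2:{P,R}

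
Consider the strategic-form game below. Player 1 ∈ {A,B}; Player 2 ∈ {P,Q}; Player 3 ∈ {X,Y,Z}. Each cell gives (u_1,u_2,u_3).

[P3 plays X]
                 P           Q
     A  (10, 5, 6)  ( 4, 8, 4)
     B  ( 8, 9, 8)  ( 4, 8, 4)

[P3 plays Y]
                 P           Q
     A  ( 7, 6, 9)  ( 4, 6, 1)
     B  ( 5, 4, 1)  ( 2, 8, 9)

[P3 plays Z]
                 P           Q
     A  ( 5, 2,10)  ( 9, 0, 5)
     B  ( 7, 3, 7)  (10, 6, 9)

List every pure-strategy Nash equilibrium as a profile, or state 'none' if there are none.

(A,P,X): not NE [P2→Q gives 8>5; P3→Z gives 10>6]
(A,P,Y): not NE [P3→Z gives 10>9]
(A,P,Z): not NE [P1→B gives 7>5]
(A,Q,X): not NE [P3→Z gives 5>4]
(A,Q,Y): not NE [P3→Z gives 5>1]
(A,Q,Z): not NE [P1→B gives 10>9; P2→P gives 2>0]
(B,P,X): not NE [P1→A gives 10>8]
(B,P,Y): not NE [P1→A gives 7>5; P2→Q gives 8>4; P3→X gives 8>1]
(B,P,Z): not NE [P2→Q gives 6>3; P3→X gives 8>7]
(B,Q,X): not NE [P2→P gives 9>8; P3→Z gives 9>4]
(B,Q,Y): not NE [P1→A gives 4>2]
(B,Q,Z): NE

PSNE = {(B,Q,Z)}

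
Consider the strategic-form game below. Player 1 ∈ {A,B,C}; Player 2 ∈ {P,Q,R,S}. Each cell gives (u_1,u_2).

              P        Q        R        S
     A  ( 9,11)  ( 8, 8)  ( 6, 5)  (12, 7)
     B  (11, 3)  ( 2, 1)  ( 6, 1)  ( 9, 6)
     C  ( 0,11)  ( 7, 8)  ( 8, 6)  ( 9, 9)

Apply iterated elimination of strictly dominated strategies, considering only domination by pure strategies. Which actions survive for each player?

Remaining: P1:{A,B} P2:{P,S}

P2 drop Q (P beats it: A:11>8 B:3>1 C:11>8)
P2 drop R (P beats it: A:11>5 B:3>1 C:11>6)
P1 drop C (A beats it: P:9>0 S:12>9)
P1→{A,B} P2→{P,S}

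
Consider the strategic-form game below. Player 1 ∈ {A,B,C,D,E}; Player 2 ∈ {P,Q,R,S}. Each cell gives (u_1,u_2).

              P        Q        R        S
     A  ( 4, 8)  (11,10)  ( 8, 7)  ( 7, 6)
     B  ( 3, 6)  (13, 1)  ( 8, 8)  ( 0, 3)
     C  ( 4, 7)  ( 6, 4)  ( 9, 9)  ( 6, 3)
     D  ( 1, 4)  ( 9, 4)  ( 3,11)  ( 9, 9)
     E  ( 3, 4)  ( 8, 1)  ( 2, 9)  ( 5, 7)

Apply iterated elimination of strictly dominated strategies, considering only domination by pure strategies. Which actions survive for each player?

P1 drop E (A beats it: P:4>3 Q:11>8 R:8>2 S:7>5)
P2 drop S (R beats it: A:7>6 B:8>3 C:9>3 D:11>9)
P1 drop D (A beats it: P:4>1 Q:11>9 R:8>3)
P1→{A,B,C} P2→{P,Q,R}

IESDS → P1:{A,B,C} P2:{P,Q,R}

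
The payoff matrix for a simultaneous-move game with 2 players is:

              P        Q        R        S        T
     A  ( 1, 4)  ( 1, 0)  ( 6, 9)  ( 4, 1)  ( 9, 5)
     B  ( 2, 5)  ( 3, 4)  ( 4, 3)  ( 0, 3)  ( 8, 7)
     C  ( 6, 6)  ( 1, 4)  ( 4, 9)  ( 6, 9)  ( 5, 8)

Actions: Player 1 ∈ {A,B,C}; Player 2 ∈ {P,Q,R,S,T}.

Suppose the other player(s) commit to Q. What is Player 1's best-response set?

BR_1 = {B}

u_1(A vs Q) = 1
u_1(B vs Q) = 3
u_1(C vs Q) = 1
max payoff 3 at {B}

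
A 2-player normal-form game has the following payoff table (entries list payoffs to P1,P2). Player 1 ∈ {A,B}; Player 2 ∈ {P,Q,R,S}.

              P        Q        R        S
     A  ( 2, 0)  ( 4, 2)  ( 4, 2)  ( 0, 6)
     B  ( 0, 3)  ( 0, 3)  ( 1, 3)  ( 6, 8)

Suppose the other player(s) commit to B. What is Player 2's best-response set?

P2 best: {S}

u_2(P vs B) = 3
u_2(Q vs B) = 3
u_2(R vs B) = 3
u_2(S vs B) = 8
max payoff 8 at {S}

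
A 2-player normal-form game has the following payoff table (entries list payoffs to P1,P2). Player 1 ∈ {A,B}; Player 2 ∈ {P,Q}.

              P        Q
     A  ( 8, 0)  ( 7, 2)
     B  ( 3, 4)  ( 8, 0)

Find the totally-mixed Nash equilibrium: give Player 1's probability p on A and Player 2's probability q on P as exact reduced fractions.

(p,q) = (2/3, 1/6)

P1 indiff ⇒ q·8+(1-q)·7 = q·3+(1-q)·8 ⇒ q(5) = (1-q)(1) ⇒ q = 1/6
P2 indiff ⇒ p·0+(1-p)·4 = p·2+(1-p)·0 ⇒ p(-2) = (1-p)(-4) ⇒ p = 2/3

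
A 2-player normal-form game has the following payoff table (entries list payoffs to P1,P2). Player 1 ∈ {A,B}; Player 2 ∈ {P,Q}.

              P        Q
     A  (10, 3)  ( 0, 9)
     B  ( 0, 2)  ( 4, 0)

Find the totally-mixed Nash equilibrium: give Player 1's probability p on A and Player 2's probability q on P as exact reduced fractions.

P1 indiff ⇒ q·10+(1-q)·0 = q·0+(1-q)·4 ⇒ q(10) = (1-q)(4) ⇒ q = 2/7
P2 indiff ⇒ p·3+(1-p)·2 = p·9+(1-p)·0 ⇒ p(-6) = (1-p)(-2) ⇒ p = 1/4

(p,q) = (1/4, 2/7)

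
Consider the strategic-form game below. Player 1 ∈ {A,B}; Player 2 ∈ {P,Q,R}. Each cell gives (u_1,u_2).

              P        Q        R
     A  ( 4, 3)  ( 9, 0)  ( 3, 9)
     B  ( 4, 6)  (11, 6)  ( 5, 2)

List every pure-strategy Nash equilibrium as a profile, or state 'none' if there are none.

(A,P): not NE [P2→R gives 9>3]
(A,Q): not NE [P1→B gives 11>9; P2→R gives 9>0]
(A,R): not NE [P1→B gives 5>3]
(B,P): NE
(B,Q): NE
(B,R): not NE [P2→Q gives 6>2]

NE set: (B,P), (B,Q)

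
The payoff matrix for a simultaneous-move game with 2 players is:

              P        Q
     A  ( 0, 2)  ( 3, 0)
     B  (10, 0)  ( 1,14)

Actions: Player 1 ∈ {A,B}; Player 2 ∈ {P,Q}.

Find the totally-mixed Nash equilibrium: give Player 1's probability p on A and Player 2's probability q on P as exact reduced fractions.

P1 indiff ⇒ q·0+(1-q)·3 = q·10+(1-q)·1 ⇒ q(-10) = (1-q)(-2) ⇒ q = 1/6
P2 indiff ⇒ p·2+(1-p)·0 = p·0+(1-p)·14 ⇒ p(2) = (1-p)(14) ⇒ p = 7/8

P1 mixes 7/8 on A; P2 mixes 1/6 on P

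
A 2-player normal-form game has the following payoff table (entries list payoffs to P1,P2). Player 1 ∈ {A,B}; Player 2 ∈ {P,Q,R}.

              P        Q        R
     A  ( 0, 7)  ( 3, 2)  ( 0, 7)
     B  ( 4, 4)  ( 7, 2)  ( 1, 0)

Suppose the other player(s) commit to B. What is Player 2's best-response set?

BR_2 = {P}

u_2(P vs B) = 4
u_2(Q vs B) = 2
u_2(R vs B) = 0
max payoff 4 at {P}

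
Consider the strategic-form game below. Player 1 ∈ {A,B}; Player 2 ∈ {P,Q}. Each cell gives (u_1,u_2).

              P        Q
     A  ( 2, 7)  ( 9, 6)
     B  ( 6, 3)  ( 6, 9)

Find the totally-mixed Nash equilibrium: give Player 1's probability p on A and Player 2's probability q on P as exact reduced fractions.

P1 indiff ⇒ q·2+(1-q)·9 = q·6+(1-q)·6 ⇒ q(-4) = (1-q)(-3) ⇒ q = 3/7
P2 indiff ⇒ p·7+(1-p)·3 = p·6+(1-p)·9 ⇒ p(1) = (1-p)(6) ⇒ p = 6/7

(p,q) = (6/7, 3/7)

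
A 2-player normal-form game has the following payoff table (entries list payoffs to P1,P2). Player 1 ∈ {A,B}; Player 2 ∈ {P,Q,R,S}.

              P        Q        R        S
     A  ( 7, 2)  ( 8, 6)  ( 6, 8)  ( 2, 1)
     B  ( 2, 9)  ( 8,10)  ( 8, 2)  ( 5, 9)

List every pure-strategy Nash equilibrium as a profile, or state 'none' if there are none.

(A,P): not NE [P2→R gives 8>2]
(A,Q): not NE [P2→R gives 8>6]
(A,R): not NE [P1→B gives 8>6]
(A,S): not NE [P1→B gives 5>2; P2→R gives 8>1]
(B,P): not NE [P1→A gives 7>2; P2→Q gives 10>9]
(B,Q): NE
(B,R): not NE [P2→Q gives 10>2]
(B,S): not NE [P2→Q gives 10>9]

Nash profiles: (B,Q)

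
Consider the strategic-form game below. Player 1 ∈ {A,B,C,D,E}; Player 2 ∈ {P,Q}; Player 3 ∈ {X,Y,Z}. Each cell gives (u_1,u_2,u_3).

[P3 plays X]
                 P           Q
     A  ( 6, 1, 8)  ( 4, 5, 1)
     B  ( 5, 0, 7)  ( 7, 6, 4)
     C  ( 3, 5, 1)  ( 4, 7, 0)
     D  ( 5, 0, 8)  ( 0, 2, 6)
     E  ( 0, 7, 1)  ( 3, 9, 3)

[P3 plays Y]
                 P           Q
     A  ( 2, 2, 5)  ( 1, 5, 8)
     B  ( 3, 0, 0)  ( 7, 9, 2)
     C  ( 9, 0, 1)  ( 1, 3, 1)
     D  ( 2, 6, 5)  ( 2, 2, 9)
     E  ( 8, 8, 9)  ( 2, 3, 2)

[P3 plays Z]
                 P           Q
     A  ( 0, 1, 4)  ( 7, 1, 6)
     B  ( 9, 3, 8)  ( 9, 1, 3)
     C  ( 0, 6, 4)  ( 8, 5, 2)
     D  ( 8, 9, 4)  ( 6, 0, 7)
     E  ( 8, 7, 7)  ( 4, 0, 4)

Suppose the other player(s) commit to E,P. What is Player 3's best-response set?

argmax u_3 = {Y}

u_3(X vs E,P) = 1
u_3(Y vs E,P) = 9
u_3(Z vs E,P) = 7
max payoff 9 at {Y}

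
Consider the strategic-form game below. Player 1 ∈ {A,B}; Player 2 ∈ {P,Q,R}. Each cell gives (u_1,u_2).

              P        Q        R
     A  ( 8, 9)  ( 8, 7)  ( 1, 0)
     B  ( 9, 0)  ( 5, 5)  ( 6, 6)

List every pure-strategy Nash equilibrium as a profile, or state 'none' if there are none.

NE set: (B,R)

(A,P): not NE [P1→B gives 9>8]
(A,Q): not NE [P2→P gives 9>7]
(A,R): not NE [P1→B gives 6>1; P2→P gives 9>0]
(B,P): not NE [P2→R gives 6>0]
(B,Q): not NE [P1→A gives 8>5; P2→R gives 6>5]
(B,R): NE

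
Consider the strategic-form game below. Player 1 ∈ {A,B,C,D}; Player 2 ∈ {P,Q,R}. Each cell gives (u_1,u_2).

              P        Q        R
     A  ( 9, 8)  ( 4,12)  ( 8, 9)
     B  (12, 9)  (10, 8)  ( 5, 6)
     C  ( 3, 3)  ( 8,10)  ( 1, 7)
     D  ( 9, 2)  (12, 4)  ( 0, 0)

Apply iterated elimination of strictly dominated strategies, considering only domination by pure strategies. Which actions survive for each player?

Survivors P1:{B,D} P2:{P,Q}

P1 drop C (B beats it: P:12>3 Q:10>8 R:5>1)
P2 drop R (Q beats it: A:12>9 B:8>6 D:4>0)
P1 drop A (B beats it: P:12>9 Q:10>4)
P1→{B,D} P2→{P,Q}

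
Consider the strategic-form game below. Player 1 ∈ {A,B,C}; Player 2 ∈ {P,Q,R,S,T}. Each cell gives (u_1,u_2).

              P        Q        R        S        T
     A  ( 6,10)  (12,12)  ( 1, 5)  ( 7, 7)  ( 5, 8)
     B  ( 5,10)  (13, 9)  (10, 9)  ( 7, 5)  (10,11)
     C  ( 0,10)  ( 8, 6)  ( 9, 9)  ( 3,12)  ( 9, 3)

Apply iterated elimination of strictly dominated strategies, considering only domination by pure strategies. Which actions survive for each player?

Remaining: P1:{A,B} P2:{P,Q,T}

P1 drop C (B beats it: P:5>0 Q:13>8 R:10>9 S:7>3 T:10>9)
P2 drop R (P beats it: A:10>5 B:10>9)
P2 drop S (P beats it: A:10>7 B:10>5)
P1→{A,B} P2→{P,Q,T}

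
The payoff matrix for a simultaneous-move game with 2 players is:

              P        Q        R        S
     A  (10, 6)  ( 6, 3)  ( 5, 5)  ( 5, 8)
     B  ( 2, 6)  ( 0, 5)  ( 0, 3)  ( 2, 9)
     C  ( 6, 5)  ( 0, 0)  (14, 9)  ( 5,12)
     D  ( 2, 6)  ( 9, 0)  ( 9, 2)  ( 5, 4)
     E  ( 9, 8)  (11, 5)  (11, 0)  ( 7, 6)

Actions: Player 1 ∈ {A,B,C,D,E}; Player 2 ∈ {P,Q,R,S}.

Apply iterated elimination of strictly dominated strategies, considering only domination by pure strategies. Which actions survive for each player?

P1 drop B (A beats it: P:10>2 Q:6>0 R:5>0 S:5>2)
P1 drop D (E beats it: P:9>2 Q:11>9 R:11>9 S:7>5)
P2 drop Q (P beats it: A:6>3 C:5>0 E:8>5)
P2 drop R (S beats it: A:8>5 C:12>9 E:6>0)
P1 drop C (E beats it: P:9>6 S:7>5)
P1→{A,E} P2→{P,S}

Remaining: P1:{A,E} P2:{P,S}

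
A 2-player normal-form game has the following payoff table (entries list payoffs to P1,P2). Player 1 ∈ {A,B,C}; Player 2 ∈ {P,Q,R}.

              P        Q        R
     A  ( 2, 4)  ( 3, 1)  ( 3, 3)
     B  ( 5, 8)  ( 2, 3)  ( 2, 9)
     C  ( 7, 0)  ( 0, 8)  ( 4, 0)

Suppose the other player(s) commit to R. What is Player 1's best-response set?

P1 best: {C}

u_1(A vs R) = 3
u_1(B vs R) = 2
u_1(C vs R) = 4
max payoff 4 at {C}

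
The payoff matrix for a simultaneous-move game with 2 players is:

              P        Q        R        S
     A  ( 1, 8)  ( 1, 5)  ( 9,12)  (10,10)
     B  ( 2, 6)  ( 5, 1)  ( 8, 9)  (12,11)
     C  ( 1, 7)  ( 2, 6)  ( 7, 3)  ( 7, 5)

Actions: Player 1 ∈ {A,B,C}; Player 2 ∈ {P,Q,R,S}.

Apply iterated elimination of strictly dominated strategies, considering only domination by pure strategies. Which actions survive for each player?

Survivors P1:{A,B} P2:{R,S}

P1 drop C (B beats it: P:2>1 Q:5>2 R:8>7 S:12>7)
P2 drop P (R beats it: A:12>8 B:9>6)
P2 drop Q (R beats it: A:12>5 B:9>1)
P1→{A,B} P2→{R,S}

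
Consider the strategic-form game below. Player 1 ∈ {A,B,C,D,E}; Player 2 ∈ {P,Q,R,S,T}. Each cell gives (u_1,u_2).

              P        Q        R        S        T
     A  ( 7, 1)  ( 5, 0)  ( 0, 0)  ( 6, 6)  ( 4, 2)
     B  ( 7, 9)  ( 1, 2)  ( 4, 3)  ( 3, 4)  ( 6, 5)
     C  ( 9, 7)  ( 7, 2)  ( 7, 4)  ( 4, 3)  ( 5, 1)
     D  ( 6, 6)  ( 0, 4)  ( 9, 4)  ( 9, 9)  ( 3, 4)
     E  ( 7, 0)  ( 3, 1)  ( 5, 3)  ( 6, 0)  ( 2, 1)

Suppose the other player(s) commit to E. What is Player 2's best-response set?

BR_2 = {R}

u_2(P vs E) = 0
u_2(Q vs E) = 1
u_2(R vs E) = 3
u_2(S vs E) = 0
u_2(T vs E) = 1
max payoff 3 at {R}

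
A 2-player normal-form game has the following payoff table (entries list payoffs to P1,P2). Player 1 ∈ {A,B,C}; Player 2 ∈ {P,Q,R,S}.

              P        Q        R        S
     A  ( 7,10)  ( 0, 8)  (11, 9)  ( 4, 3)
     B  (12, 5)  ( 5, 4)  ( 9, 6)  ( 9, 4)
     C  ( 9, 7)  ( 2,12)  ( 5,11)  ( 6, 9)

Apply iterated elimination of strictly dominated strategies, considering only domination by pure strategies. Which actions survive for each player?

P1 drop C (B beats it: P:12>9 Q:5>2 R:9>5 S:9>6)
P2 drop Q (P beats it: A:10>8 B:5>4)
P2 drop S (P beats it: A:10>3 B:5>4)
P1→{A,B} P2→{P,R}

Survivors P1:{A,B} P2:{P,R}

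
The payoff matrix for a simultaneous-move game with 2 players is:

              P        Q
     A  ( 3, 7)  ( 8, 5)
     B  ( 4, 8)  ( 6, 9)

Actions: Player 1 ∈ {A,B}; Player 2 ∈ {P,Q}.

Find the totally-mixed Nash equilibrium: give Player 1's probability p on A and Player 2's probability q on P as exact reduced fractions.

p=1/3, q=2/3

P1 indiff ⇒ q·3+(1-q)·8 = q·4+(1-q)·6 ⇒ q(-1) = (1-q)(-2) ⇒ q = 2/3
P2 indiff ⇒ p·7+(1-p)·8 = p·5+(1-p)·9 ⇒ p(2) = (1-p)(1) ⇒ p = 1/3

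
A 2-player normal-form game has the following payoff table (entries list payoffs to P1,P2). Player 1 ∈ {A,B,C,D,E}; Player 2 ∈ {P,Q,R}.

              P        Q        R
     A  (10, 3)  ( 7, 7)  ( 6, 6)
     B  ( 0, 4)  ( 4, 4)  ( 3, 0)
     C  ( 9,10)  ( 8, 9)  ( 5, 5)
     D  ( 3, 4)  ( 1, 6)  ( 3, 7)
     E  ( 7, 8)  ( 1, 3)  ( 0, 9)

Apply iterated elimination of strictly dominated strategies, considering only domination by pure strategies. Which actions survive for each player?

Survivors P1:{A,C} P2:{P,Q}

P1 drop B (A beats it: P:10>0 Q:7>4 R:6>3)
P1 drop D (A beats it: P:10>3 Q:7>1 R:6>3)
P1 drop E (A beats it: P:10>7 Q:7>1 R:6>0)
P2 drop R (Q beats it: A:7>6 C:9>5)
P1→{A,C} P2→{P,Q}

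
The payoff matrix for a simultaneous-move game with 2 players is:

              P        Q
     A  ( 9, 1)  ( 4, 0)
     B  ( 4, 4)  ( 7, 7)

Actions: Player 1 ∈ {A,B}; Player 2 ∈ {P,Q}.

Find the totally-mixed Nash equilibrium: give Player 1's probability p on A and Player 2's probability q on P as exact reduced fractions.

(p,q) = (3/4, 3/8)

P1 indiff ⇒ q·9+(1-q)·4 = q·4+(1-q)·7 ⇒ q(5) = (1-q)(3) ⇒ q = 3/8
P2 indiff ⇒ p·1+(1-p)·4 = p·0+(1-p)·7 ⇒ p(1) = (1-p)(3) ⇒ p = 3/4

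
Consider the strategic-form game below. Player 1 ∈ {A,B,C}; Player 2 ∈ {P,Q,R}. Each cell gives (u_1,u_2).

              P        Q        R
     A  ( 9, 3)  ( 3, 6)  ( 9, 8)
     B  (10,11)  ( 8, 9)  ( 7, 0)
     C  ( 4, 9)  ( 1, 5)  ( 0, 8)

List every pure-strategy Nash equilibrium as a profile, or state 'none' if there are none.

NE set: (A,R), (B,P)

(A,P): not NE [P1→B gives 10>9; P2→R gives 8>3]
(A,Q): not NE [P1→B gives 8>3; P2→R gives 8>6]
(A,R): NE
(B,P): NE
(B,Q): not NE [P2→P gives 11>9]
(B,R): not NE [P1→A gives 9>7; P2→P gives 11>0]
(C,P): not NE [P1→B gives 10>4]
(C,Q): not NE [P1→B gives 8>1; P2→P gives 9>5]
(C,R): not NE [P1→A gives 9>0; P2→P gives 9>8]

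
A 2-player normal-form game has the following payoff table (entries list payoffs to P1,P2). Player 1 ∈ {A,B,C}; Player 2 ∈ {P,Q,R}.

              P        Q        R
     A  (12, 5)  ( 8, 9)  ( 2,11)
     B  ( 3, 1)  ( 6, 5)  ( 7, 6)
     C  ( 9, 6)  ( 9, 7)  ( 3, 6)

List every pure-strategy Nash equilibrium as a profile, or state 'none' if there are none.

Nash profiles: (B,R), (C,Q)

(A,P): not NE [P2→R gives 11>5]
(A,Q): not NE [P1→C gives 9>8; P2→R gives 11>9]
(A,R): not NE [P1→B gives 7>2]
(B,P): not NE [P1→A gives 12>3; P2→R gives 6>1]
(B,Q): not NE [P1→C gives 9>6; P2→R gives 6>5]
(B,R): NE
(C,P): not NE [P1→A gives 12>9; P2→Q gives 7>6]
(C,Q): NE
(C,R): not NE [P1→B gives 7>3; P2→Q gives 7>6]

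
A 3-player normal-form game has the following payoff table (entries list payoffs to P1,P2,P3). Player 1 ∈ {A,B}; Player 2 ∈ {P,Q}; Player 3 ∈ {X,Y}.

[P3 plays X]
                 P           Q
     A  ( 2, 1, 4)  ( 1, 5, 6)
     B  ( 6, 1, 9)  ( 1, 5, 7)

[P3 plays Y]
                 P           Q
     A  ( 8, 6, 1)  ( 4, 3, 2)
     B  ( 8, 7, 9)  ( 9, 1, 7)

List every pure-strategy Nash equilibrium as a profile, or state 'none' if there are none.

(A,P,X): not NE [P1→B gives 6>2; P2→Q gives 5>1]
(A,P,Y): not NE [P3→X gives 4>1]
(A,Q,X): NE
(A,Q,Y): not NE [P1→B gives 9>4; P2→P gives 6>3; P3→X gives 6>2]
(B,P,X): not NE [P2→Q gives 5>1]
(B,P,Y): NE
(B,Q,X): NE
(B,Q,Y): not NE [P2→P gives 7>1]

NE set: (A,Q,X), (B,P,Y), (B,Q,X)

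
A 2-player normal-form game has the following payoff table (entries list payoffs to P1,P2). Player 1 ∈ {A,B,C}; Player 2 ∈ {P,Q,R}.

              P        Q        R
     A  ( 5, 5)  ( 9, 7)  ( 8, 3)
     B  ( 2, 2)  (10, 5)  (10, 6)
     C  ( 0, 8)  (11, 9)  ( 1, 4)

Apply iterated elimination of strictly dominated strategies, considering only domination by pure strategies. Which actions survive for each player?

Remaining: P1:{B,C} P2:{Q,R}

P2 drop P (Q beats it: A:7>5 B:5>2 C:9>8)
P1 drop A (B beats it: Q:10>9 R:10>8)
P1→{B,C} P2→{Q,R}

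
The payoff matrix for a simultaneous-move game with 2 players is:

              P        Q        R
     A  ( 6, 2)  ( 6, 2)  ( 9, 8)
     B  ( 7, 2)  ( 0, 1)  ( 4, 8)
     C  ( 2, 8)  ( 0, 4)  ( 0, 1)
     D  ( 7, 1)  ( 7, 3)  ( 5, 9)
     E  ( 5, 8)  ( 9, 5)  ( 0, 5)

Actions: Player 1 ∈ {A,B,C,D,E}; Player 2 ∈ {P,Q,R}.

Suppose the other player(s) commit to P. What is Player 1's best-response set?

argmax u_1 = {B,D}

u_1(A vs P) = 6
u_1(B vs P) = 7
u_1(C vs P) = 2
u_1(D vs P) = 7
u_1(E vs P) = 5
max payoff 7 at {B,D}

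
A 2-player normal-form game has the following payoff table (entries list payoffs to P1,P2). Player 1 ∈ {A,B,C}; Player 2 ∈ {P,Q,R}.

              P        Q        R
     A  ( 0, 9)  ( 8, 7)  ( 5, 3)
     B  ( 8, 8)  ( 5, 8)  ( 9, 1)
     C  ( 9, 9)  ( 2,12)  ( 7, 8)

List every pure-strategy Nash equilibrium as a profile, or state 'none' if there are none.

(A,P): not NE [P1→C gives 9>0]
(A,Q): not NE [P2→P gives 9>7]
(A,R): not NE [P1→B gives 9>5; P2→P gives 9>3]
(B,P): not NE [P1→C gives 9>8]
(B,Q): not NE [P1→A gives 8>5]
(B,R): not NE [P2→Q gives 8>1]
(C,P): not NE [P2→Q gives 12>9]
(C,Q): not NE [P1→A gives 8>2]
(C,R): not NE [P1→B gives 9>7; P2→Q gives 12>8]

PSNE: ∅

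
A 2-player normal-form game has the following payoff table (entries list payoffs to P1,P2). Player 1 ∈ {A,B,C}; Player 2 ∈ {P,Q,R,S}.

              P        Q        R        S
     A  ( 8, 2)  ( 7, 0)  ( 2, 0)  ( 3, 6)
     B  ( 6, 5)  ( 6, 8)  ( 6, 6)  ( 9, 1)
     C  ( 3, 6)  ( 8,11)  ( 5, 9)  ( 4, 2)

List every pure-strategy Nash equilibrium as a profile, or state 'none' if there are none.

(A,P): not NE [P2→S gives 6>2]
(A,Q): not NE [P1→C gives 8>7; P2→S gives 6>0]
(A,R): not NE [P1→B gives 6>2; P2→S gives 6>0]
(A,S): not NE [P1→B gives 9>3]
(B,P): not NE [P1→A gives 8>6; P2→Q gives 8>5]
(B,Q): not NE [P1→C gives 8>6]
(B,R): not NE [P2→Q gives 8>6]
(B,S): not NE [P2→Q gives 8>1]
(C,P): not NE [P1→A gives 8>3; P2→Q gives 11>6]
(C,Q): NE
(C,R): not NE [P1→B gives 6>5; P2→Q gives 11>9]
(C,S): not NE [P1→B gives 9>4; P2→Q gives 11>2]

Nash profiles: (C,Q)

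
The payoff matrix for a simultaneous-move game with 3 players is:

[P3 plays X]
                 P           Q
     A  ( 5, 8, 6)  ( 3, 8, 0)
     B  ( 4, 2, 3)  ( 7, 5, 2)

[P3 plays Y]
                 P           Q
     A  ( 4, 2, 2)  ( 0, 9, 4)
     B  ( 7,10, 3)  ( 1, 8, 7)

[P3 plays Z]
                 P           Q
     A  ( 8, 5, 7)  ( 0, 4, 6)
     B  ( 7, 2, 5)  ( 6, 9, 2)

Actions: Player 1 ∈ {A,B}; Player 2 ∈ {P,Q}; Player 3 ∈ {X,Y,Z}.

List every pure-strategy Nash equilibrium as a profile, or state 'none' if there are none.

PSNE = {(A,P,Z)}

(A,P,X): not NE [P3→Z gives 7>6]
(A,P,Y): not NE [P1→B gives 7>4; P2→Q gives 9>2; P3→Z gives 7>2]
(A,P,Z): NE
(A,Q,X): not NE [P1→B gives 7>3; P3→Z gives 6>0]
(A,Q,Y): not NE [P1→B gives 1>0; P3→Z gives 6>4]
(A,Q,Z): not NE [P1→B gives 6>0; P2→P gives 5>4]
(B,P,X): not NE [P1→A gives 5>4; P2→Q gives 5>2; P3→Z gives 5>3]
(B,P,Y): not NE [P3→Z gives 5>3]
(B,P,Z): not NE [P1→A gives 8>7; P2→Q gives 9>2]
(B,Q,X): not NE [P3→Y gives 7>2]
(B,Q,Y): not NE [P2→P gives 10>8]
(B,Q,Z): not NE [P3→Y gives 7>2]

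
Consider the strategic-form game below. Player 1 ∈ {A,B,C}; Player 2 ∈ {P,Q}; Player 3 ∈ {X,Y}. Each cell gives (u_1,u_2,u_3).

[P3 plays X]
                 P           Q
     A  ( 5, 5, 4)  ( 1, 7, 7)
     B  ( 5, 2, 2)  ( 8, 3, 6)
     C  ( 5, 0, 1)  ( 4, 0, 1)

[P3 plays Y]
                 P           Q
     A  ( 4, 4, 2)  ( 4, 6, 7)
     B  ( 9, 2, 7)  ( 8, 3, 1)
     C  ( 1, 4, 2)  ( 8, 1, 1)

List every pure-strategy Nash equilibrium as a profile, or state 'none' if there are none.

Nash profiles: (B,Q,X)

(A,P,X): not NE [P2→Q gives 7>5]
(A,P,Y): not NE [P1→B gives 9>4; P2→Q gives 6>4; P3→X gives 4>2]
(A,Q,X): not NE [P1→B gives 8>1]
(A,Q,Y): not NE [P1→C gives 8>4]
(B,P,X): not NE [P2→Q gives 3>2; P3→Y gives 7>2]
(B,P,Y): not NE [P2→Q gives 3>2]
(B,Q,X): NE
(B,Q,Y): not NE [P3→X gives 6>1]
(C,P,X): not NE [P3→Y gives 2>1]
(C,P,Y): not NE [P1→B gives 9>1]
(C,Q,X): not NE [P1→B gives 8>4]
(C,Q,Y): not NE [P2→P gives 4>1]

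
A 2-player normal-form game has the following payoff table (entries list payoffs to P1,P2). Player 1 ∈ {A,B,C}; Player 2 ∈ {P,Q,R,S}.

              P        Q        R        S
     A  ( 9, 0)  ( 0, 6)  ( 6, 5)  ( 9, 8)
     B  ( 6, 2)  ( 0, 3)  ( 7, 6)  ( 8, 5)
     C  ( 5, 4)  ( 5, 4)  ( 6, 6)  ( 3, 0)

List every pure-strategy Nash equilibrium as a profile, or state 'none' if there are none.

(A,P): not NE [P2→S gives 8>0]
(A,Q): not NE [P1→C gives 5>0; P2→S gives 8>6]
(A,R): not NE [P1→B gives 7>6; P2→S gives 8>5]
(A,S): NE
(B,P): not NE [P1→A gives 9>6; P2→R gives 6>2]
(B,Q): not NE [P1→C gives 5>0; P2→R gives 6>3]
(B,R): NE
(B,S): not NE [P1→A gives 9>8; P2→R gives 6>5]
(C,P): not NE [P1→A gives 9>5; P2→R gives 6>4]
(C,Q): not NE [P2→R gives 6>4]
(C,R): not NE [P1→B gives 7>6]
(C,S): not NE [P1→A gives 9>3; P2→R gives 6>0]

Nash profiles: (A,S), (B,R)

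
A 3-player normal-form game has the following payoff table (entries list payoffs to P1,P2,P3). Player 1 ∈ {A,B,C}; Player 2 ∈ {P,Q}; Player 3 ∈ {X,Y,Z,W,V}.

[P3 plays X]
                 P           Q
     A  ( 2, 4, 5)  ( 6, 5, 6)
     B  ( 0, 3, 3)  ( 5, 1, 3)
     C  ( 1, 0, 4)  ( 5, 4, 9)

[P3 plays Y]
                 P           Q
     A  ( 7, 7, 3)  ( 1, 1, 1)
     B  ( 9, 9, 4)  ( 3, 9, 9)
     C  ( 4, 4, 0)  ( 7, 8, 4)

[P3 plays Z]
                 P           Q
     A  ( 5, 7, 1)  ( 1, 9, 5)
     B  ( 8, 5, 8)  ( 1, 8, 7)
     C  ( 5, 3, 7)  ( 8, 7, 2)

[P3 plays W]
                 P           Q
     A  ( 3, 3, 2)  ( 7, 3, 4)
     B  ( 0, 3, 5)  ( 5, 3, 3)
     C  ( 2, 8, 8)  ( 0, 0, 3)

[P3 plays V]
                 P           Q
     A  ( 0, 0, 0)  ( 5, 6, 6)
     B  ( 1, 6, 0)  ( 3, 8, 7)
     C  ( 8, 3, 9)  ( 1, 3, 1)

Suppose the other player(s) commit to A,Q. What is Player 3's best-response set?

argmax u_3 = {X,V}

u_3(X vs A,Q) = 6
u_3(Y vs A,Q) = 1
u_3(Z vs A,Q) = 5
u_3(W vs A,Q) = 4
u_3(V vs A,Q) = 6
max payoff 6 at {X,V}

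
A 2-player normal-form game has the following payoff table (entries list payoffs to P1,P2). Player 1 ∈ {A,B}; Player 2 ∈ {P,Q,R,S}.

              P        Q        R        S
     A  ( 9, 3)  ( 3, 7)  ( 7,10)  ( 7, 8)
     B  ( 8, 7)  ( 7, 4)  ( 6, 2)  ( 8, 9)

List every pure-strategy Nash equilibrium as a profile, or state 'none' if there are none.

(A,P): not NE [P2→R gives 10>3]
(A,Q): not NE [P1→B gives 7>3; P2→R gives 10>7]
(A,R): NE
(A,S): not NE [P1→B gives 8>7; P2→R gives 10>8]
(B,P): not NE [P1→A gives 9>8; P2→S gives 9>7]
(B,Q): not NE [P2→S gives 9>4]
(B,R): not NE [P1→A gives 7>6; P2→S gives 9>2]
(B,S): NE

Nash profiles: (A,R), (B,S)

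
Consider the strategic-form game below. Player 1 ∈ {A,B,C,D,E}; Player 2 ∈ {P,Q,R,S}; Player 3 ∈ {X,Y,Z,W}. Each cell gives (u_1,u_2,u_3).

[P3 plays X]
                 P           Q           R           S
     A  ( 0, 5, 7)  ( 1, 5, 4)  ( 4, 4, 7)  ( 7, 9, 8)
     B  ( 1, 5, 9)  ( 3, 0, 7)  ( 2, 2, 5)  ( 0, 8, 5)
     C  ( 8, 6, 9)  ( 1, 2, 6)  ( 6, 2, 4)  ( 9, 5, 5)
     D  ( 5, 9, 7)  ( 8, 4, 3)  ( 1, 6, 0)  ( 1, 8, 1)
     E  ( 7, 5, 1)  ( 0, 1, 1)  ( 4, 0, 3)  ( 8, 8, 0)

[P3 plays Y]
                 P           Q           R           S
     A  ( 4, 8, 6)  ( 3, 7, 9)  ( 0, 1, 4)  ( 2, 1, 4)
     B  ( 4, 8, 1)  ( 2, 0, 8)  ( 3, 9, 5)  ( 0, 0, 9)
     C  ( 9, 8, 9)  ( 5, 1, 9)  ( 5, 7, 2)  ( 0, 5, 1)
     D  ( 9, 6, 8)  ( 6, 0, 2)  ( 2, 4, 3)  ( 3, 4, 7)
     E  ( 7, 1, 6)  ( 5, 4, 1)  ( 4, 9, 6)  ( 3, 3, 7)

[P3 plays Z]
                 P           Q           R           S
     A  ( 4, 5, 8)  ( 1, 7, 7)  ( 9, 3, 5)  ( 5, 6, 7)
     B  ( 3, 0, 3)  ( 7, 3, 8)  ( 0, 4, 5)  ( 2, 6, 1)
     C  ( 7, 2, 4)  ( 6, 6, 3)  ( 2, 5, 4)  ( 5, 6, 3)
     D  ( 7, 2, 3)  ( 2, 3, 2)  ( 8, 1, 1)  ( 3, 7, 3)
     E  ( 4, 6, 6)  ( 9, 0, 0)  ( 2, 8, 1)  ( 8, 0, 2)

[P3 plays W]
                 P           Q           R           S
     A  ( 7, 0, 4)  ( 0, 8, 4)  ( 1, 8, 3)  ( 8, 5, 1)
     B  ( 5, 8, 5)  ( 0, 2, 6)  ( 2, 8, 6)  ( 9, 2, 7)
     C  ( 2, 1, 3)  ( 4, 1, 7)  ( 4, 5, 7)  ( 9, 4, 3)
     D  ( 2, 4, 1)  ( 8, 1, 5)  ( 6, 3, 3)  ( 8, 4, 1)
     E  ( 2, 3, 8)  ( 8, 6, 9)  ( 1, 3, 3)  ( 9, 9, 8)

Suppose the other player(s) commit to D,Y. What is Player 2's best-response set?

u_2(P vs D,Y) = 6
u_2(Q vs D,Y) = 0
u_2(R vs D,Y) = 4
u_2(S vs D,Y) = 4
max payoff 6 at {P}

argmax u_2 = {P}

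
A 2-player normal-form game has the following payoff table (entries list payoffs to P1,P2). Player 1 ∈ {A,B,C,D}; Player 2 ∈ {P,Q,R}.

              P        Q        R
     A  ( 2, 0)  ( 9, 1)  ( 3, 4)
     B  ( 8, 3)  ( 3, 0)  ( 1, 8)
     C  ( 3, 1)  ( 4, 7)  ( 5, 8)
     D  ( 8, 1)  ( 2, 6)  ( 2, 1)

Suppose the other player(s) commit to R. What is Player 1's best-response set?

u_1(A vs R) = 3
u_1(B vs R) = 1
u_1(C vs R) = 5
u_1(D vs R) = 2
max payoff 5 at {C}

P1 best: {C}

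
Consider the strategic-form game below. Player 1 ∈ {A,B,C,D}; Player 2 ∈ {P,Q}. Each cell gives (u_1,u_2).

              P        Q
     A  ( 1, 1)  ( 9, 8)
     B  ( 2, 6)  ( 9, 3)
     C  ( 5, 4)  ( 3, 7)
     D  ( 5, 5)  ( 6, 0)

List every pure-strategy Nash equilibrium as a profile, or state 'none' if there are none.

(A,P): not NE [P1→D gives 5>1; P2→Q gives 8>1]
(A,Q): NE
(B,P): not NE [P1→D gives 5>2]
(B,Q): not NE [P2→P gives 6>3]
(C,P): not NE [P2→Q gives 7>4]
(C,Q): not NE [P1→B gives 9>3]
(D,P): NE
(D,Q): not NE [P1→B gives 9>6; P2→P gives 5>0]

NE set: (A,Q), (D,P)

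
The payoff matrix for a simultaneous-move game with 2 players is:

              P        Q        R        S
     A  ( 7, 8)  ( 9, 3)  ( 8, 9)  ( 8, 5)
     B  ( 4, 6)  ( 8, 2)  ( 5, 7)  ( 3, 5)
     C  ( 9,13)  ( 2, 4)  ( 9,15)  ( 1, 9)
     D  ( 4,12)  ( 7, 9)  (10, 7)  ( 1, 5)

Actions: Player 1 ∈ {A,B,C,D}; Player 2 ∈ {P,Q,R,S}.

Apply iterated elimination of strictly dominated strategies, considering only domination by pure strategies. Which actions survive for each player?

P1 drop B (A beats it: P:7>4 Q:9>8 R:8>5 S:8>3)
P2 drop Q (P beats it: A:8>3 C:13>4 D:12>9)
P2 drop S (P beats it: A:8>5 C:13>9 D:12>5)
P1 drop A (C beats it: P:9>7 R:9>8)
P1→{C,D} P2→{P,R}

IESDS → P1:{C,D} P2:{P,R}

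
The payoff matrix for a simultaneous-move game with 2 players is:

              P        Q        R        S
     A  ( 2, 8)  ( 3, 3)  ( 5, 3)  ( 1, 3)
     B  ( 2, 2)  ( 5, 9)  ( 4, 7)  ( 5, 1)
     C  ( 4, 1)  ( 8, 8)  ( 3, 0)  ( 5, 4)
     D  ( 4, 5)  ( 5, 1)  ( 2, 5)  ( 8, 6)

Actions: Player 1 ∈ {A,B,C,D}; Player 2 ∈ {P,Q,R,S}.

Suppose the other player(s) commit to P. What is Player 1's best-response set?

BR_1 = {C,D}

u_1(A vs P) = 2
u_1(B vs P) = 2
u_1(C vs P) = 4
u_1(D vs P) = 4
max payoff 4 at {C,D}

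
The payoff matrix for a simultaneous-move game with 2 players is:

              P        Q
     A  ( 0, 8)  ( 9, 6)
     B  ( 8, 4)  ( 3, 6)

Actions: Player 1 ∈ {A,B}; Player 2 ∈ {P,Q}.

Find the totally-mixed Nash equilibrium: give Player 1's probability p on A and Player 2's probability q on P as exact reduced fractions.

(p,q) = (1/2, 3/7)

P1 indiff ⇒ q·0+(1-q)·9 = q·8+(1-q)·3 ⇒ q(-8) = (1-q)(-6) ⇒ q = 3/7
P2 indiff ⇒ p·8+(1-p)·4 = p·6+(1-p)·6 ⇒ p(2) = (1-p)(2) ⇒ p = 1/2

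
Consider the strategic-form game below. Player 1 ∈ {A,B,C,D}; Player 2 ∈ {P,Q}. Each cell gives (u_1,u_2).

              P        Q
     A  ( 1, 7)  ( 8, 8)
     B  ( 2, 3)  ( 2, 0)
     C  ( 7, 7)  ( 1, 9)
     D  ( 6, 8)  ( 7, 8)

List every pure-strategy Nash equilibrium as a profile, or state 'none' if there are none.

PSNE = {(A,Q)}

(A,P): not NE [P1→C gives 7>1; P2→Q gives 8>7]
(A,Q): NE
(B,P): not NE [P1→C gives 7>2]
(B,Q): not NE [P1→A gives 8>2; P2→P gives 3>0]
(C,P): not NE [P2→Q gives 9>7]
(C,Q): not NE [P1→A gives 8>1]
(D,P): not NE [P1→C gives 7>6]
(D,Q): not NE [P1→A gives 8>7]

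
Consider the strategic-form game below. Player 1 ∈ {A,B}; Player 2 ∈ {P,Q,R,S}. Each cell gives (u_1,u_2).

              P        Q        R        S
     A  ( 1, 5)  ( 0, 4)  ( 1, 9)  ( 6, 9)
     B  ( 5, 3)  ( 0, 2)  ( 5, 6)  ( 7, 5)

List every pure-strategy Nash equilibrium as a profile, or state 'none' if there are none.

PSNE = {(B,R)}

(A,P): not NE [P1→B gives 5>1; P2→S gives 9>5]
(A,Q): not NE [P2→S gives 9>4]
(A,R): not NE [P1→B gives 5>1]
(A,S): not NE [P1→B gives 7>6]
(B,P): not NE [P2→R gives 6>3]
(B,Q): not NE [P2→R gives 6>2]
(B,R): NE
(B,S): not NE [P2→R gives 6>5]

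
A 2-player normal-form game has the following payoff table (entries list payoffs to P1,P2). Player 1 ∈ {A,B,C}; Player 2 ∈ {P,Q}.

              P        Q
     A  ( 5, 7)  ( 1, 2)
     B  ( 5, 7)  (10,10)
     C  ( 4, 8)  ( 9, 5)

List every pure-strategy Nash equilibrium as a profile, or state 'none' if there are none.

(A,P): NE
(A,Q): not NE [P1→B gives 10>1; P2→P gives 7>2]
(B,P): not NE [P2→Q gives 10>7]
(B,Q): NE
(C,P): not NE [P1→B gives 5>4]
(C,Q): not NE [P1→B gives 10>9; P2→P gives 8>5]

Nash profiles: (A,P), (B,Q)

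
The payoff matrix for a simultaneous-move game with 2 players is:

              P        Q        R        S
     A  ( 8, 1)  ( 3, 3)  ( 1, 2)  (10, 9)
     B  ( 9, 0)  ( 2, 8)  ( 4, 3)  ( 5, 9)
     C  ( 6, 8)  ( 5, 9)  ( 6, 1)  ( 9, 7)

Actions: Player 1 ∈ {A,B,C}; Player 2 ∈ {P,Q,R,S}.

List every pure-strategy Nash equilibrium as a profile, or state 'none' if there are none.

PSNE = {(A,S), (C,Q)}

(A,P): not NE [P1→B gives 9>8; P2→S gives 9>1]
(A,Q): not NE [P1→C gives 5>3; P2→S gives 9>3]
(A,R): not NE [P1→C gives 6>1; P2→S gives 9>2]
(A,S): NE
(B,P): not NE [P2→S gives 9>0]
(B,Q): not NE [P1→C gives 5>2; P2→S gives 9>8]
(B,R): not NE [P1→C gives 6>4; P2→S gives 9>3]
(B,S): not NE [P1→A gives 10>5]
(C,P): not NE [P1→B gives 9>6; P2→Q gives 9>8]
(C,Q): NE
(C,R): not NE [P2→Q gives 9>1]
(C,S): not NE [P1→A gives 10>9; P2→Q gives 9>7]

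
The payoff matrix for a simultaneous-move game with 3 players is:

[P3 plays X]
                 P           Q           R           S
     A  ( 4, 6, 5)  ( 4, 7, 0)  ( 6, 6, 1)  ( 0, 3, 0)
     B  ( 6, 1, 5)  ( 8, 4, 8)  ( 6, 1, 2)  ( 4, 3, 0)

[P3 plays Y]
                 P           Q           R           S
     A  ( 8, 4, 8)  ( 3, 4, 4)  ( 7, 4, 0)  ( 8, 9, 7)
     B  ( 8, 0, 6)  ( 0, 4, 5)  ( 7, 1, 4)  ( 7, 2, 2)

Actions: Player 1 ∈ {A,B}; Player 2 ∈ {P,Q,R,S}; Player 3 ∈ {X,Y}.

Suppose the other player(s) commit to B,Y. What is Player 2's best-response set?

argmax u_2 = {Q}

u_2(P vs B,Y) = 0
u_2(Q vs B,Y) = 4
u_2(R vs B,Y) = 1
u_2(S vs B,Y) = 2
max payoff 4 at {Q}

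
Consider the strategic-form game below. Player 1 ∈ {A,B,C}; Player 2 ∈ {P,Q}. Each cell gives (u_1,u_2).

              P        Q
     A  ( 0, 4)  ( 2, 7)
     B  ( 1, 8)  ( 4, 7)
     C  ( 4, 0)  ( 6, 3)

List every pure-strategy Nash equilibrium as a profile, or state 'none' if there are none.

(A,P): not NE [P1→C gives 4>0; P2→Q gives 7>4]
(A,Q): not NE [P1→C gives 6>2]
(B,P): not NE [P1→C gives 4>1]
(B,Q): not NE [P1→C gives 6>4; P2→P gives 8>7]
(C,P): not NE [P2→Q gives 3>0]
(C,Q): NE

PSNE = {(C,Q)}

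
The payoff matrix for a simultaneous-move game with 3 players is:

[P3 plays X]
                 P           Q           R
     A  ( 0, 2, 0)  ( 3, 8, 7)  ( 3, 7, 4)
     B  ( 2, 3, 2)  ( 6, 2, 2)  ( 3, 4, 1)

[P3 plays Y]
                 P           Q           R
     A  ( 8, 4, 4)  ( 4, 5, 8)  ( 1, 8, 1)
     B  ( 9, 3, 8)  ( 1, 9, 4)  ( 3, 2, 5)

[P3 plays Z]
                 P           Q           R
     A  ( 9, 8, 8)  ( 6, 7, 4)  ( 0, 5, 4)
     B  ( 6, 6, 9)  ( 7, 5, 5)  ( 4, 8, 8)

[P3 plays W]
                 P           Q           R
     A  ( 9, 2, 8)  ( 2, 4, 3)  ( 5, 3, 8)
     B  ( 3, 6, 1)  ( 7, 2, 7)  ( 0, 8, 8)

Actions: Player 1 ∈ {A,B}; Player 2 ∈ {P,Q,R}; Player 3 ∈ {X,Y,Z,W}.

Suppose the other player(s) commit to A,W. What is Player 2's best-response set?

u_2(P vs A,W) = 2
u_2(Q vs A,W) = 4
u_2(R vs A,W) = 3
max payoff 4 at {Q}

argmax u_2 = {Q}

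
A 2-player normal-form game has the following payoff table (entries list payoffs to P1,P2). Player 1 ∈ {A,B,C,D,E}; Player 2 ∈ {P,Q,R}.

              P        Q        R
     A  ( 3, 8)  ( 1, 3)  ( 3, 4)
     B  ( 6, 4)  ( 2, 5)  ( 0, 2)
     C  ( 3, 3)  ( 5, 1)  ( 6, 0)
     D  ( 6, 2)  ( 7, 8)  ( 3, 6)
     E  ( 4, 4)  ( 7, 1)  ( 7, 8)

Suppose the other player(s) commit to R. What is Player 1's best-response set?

u_1(A vs R) = 3
u_1(B vs R) = 0
u_1(C vs R) = 6
u_1(D vs R) = 3
u_1(E vs R) = 7
max payoff 7 at {E}

BR_1 = {E}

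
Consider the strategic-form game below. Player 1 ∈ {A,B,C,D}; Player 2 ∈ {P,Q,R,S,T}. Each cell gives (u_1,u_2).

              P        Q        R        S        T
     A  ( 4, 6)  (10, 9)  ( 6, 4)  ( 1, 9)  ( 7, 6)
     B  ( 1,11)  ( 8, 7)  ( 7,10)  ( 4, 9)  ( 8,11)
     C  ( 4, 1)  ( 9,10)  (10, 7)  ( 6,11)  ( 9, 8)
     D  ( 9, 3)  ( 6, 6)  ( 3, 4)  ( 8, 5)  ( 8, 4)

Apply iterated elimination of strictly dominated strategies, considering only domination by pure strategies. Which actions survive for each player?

P1 drop B (C beats it: P:4>1 Q:9>8 R:10>7 S:6>4 T:9>8)
P2 drop P (Q beats it: A:9>6 C:10>1 D:6>3)
P2 drop R (Q beats it: A:9>4 C:10>7 D:6>4)
P2 drop T (Q beats it: A:9>6 C:10>8 D:6>4)
P1→{A,C,D} P2→{Q,S}

Remaining: P1:{A,C,D} P2:{Q,S}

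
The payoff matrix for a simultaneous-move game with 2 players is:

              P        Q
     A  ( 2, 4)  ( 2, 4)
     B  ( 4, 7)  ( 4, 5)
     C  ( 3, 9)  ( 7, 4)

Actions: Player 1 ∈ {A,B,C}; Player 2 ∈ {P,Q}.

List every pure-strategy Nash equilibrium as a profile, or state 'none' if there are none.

(A,P): not NE [P1→B gives 4>2]
(A,Q): not NE [P1→C gives 7>2]
(B,P): NE
(B,Q): not NE [P1→C gives 7>4; P2→P gives 7>5]
(C,P): not NE [P1→B gives 4>3]
(C,Q): not NE [P2→P gives 9>4]

PSNE = {(B,P)}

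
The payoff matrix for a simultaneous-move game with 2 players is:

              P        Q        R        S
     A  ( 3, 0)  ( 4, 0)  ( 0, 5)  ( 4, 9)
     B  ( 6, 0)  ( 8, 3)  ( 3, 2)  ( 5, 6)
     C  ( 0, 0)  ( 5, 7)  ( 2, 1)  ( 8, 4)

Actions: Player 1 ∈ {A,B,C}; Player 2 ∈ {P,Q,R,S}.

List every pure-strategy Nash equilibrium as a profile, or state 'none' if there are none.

No pure NE.

(A,P): not NE [P1→B gives 6>3; P2→S gives 9>0]
(A,Q): not NE [P1→B gives 8>4; P2→S gives 9>0]
(A,R): not NE [P1→B gives 3>0; P2→S gives 9>5]
(A,S): not NE [P1→C gives 8>4]
(B,P): not NE [P2→S gives 6>0]
(B,Q): not NE [P2→S gives 6>3]
(B,R): not NE [P2→S gives 6>2]
(B,S): not NE [P1→C gives 8>5]
(C,P): not NE [P1→B gives 6>0; P2→Q gives 7>0]
(C,Q): not NE [P1→B gives 8>5]
(C,R): not NE [P1→B gives 3>2; P2→Q gives 7>1]
(C,S): not NE [P2→Q gives 7>4]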